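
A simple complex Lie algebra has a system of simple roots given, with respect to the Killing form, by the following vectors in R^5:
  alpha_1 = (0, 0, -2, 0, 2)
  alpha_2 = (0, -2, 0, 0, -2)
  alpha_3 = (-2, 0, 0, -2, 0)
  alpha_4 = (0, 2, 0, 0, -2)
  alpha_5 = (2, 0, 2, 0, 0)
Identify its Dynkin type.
D_5 (so(10))

Compute the Cartan integers a_ij = 2(alpha_i, alpha_j)/(alpha_j, alpha_j); the resulting 5x5 Cartan matrix is
[[2, -1, 0, -1, -1], [-1, 2, 0, 0, 0], [0, 0, 2, 0, -1], [-1, 0, 0, 2, 0], [-1, 0, -1, 0, 2]].
All simple roots have the same length, so the diagram is simply laced. The associated Dynkin diagram is a chain of 3 nodes with a fork of two nodes at one end (D_5), so the type is D_5 (the algebra so(10)).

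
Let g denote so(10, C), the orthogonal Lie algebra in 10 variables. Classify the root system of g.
D_5 (so(10))

This is so(10) with 10 even, which has dimension 10(10-1)/2 = 45 and rank 10/2 = 5. In the classification of classical Lie algebras, the orthogonal algebra so(2n) in an even number of variables has type D_n; here n = 5, so the Dynkin diagram is a chain of 3 nodes with a fork of two nodes at one end (D_5). Hence the type is D_5.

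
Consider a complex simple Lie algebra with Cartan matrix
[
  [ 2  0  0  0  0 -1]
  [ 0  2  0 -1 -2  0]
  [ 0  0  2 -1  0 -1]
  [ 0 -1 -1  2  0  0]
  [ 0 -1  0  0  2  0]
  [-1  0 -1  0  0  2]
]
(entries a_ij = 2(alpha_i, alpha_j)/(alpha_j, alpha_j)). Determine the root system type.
type B_6

The matrix has rank 6 with 2's on the diagonal. Reading the off-diagonal entries as Dynkin edges (a single edge where a_ij = a_ji = -1; a double or triple edge where a_ij * a_ji = 2 or 3), the diagram is a chain of 6 nodes with a double edge at one end; the terminal node there is the unique short simple root (B_6). One simple-root ordering that puts it in standard form is (alpha_1, alpha_6, alpha_3, alpha_4, alpha_2, alpha_5). So the algebra is type B_6, i.e. so(13).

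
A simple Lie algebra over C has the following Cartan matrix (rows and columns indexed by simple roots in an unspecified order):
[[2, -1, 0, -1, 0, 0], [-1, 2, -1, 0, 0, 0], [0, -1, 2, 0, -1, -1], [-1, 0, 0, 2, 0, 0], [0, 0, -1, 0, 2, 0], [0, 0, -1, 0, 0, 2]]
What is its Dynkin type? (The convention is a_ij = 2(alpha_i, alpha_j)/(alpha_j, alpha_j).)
The matrix has rank 6 with 2's on the diagonal. Reading the off-diagonal entries as Dynkin edges (a single edge where a_ij = a_ji = -1; a double or triple edge where a_ij * a_ji = 2 or 3), the diagram is a chain of 4 nodes with a fork of two nodes at one end (D_6). One simple-root ordering that puts it in standard form is (alpha_4, alpha_1, alpha_2, alpha_3, alpha_6, alpha_5). So the algebra is type D_6, i.e. so(12).

type D_6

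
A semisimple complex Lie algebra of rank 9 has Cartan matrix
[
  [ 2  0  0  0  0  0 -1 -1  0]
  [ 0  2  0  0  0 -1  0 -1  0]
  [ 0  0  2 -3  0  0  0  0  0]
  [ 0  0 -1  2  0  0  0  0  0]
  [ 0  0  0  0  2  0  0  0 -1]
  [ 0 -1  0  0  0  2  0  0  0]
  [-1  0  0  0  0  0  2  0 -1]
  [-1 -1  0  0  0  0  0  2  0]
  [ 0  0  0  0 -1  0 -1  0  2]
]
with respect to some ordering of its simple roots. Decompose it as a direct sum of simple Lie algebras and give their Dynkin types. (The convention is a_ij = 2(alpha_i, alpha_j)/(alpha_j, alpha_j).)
The diagram associated to this matrix has two connected components: the simple roots {alpha_1, alpha_2, alpha_5, alpha_6, alpha_7, alpha_8, alpha_9} form a chain of 7 nodes with single edges (A_7), and {alpha_3, alpha_4} form two nodes joined by a triple edge (G_2). A semisimple Lie algebra decomposes uniquely as the direct sum of simple ideals, one per connected component of its Dynkin diagram, so g ≅ A_7 ⊕ G_2 (dimension 63 + 14 = 77).

A_7 + G_2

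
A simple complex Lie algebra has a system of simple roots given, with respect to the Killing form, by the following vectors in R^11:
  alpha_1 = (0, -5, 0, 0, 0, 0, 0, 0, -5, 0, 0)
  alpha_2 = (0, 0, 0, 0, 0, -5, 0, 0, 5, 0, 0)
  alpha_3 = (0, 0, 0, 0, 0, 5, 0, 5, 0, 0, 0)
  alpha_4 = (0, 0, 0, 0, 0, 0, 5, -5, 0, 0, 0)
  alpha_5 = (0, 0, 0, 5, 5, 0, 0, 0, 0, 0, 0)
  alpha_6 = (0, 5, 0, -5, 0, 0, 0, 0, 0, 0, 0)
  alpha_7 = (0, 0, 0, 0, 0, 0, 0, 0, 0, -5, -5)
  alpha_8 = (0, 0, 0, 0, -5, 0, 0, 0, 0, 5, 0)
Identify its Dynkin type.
A_8

Compute the Cartan integers a_ij = 2(alpha_i, alpha_j)/(alpha_j, alpha_j); the resulting 8x8 Cartan matrix is
[[2, -1, 0, 0, 0, -1, 0, 0], [-1, 2, -1, 0, 0, 0, 0, 0], [0, -1, 2, -1, 0, 0, 0, 0], [0, 0, -1, 2, 0, 0, 0, 0], [0, 0, 0, 0, 2, -1, 0, -1], [-1, 0, 0, 0, -1, 2, 0, 0], [0, 0, 0, 0, 0, 0, 2, -1], [0, 0, 0, 0, -1, 0, -1, 2]].
All simple roots have the same length, so the diagram is simply laced. The associated Dynkin diagram is a chain of 8 nodes with single edges (A_8), so the type is A_8 (the algebra sl(9)).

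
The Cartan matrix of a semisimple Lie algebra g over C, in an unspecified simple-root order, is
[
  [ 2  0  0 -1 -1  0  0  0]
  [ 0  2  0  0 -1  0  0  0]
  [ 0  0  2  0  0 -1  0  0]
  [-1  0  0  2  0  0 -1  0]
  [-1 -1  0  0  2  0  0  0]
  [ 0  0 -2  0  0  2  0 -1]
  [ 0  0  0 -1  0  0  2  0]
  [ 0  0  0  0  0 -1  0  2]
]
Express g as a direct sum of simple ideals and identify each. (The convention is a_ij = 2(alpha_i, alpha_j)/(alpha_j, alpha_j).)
A_5 ⊕ B_3

The diagram associated to this matrix has two connected components: the simple roots {alpha_1, alpha_2, alpha_4, alpha_5, alpha_7} form a chain of 5 nodes with single edges (A_5), and {alpha_3, alpha_6, alpha_8} form a chain of 3 nodes with a double edge at one end; the terminal node there is the unique short simple root (B_3). A semisimple Lie algebra decomposes uniquely as the direct sum of simple ideals, one per connected component of its Dynkin diagram, so g ≅ A_5 ⊕ B_3 (dimension 35 + 21 = 56).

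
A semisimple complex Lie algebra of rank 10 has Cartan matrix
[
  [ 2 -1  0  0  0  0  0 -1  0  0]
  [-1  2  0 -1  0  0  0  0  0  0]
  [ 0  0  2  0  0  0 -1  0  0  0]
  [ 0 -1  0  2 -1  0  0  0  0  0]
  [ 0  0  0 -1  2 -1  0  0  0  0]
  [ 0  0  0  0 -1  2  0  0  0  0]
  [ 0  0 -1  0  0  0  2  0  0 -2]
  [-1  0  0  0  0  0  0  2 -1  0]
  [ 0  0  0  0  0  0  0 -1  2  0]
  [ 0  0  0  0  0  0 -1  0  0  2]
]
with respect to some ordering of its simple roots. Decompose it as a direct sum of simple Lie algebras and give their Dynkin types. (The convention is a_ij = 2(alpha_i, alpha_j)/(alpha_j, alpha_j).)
A7 ⊕ B3

The diagram associated to this matrix has two connected components: the simple roots {alpha_1, alpha_2, alpha_4, alpha_5, alpha_6, alpha_8, alpha_9} form a chain of 7 nodes with single edges (A_7), and {alpha_3, alpha_7, alpha_10} form a chain of 3 nodes with a double edge at one end; the terminal node there is the unique short simple root (B_3). A semisimple Lie algebra decomposes uniquely as the direct sum of simple ideals, one per connected component of its Dynkin diagram, so g ≅ A_7 ⊕ B_3 (dimension 63 + 21 = 84).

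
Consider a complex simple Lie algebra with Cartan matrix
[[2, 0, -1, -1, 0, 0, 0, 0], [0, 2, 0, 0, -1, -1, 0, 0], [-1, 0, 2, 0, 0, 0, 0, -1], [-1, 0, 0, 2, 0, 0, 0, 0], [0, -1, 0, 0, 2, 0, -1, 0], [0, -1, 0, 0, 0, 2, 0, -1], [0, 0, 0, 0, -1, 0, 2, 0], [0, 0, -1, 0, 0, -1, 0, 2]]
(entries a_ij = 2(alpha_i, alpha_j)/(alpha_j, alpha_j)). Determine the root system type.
The matrix has rank 8 with 2's on the diagonal. Reading the off-diagonal entries as Dynkin edges (a single edge where a_ij = a_ji = -1; a double or triple edge where a_ij * a_ji = 2 or 3), the diagram is a chain of 8 nodes with single edges (A_8). One simple-root ordering that puts it in standard form is (alpha_4, alpha_1, alpha_3, alpha_8, alpha_6, alpha_2, alpha_5, alpha_7). So the algebra is type A_8, i.e. sl(9).

A8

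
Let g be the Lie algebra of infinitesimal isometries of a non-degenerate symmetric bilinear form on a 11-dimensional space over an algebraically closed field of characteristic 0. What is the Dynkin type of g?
This is so(11) with 11 odd, which has dimension 11(11-1)/2 = 55 and rank (11-1)/2 = 5. In the classification of classical Lie algebras, the orthogonal algebra so(2n+1) in an odd number of variables has type B_n; here n = 5, so the Dynkin diagram is a chain of 5 nodes with a double edge at one end; the terminal node there is the unique short simple root (B_5). Hence the type is B_5.

B5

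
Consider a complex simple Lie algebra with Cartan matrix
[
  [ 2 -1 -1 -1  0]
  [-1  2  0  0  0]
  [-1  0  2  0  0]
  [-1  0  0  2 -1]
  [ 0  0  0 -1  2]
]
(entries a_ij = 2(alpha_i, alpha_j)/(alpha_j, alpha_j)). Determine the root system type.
The matrix has rank 5 with 2's on the diagonal. Reading the off-diagonal entries as Dynkin edges (a single edge where a_ij = a_ji = -1; a double or triple edge where a_ij * a_ji = 2 or 3), the diagram is a chain of 3 nodes with a fork of two nodes at one end (D_5). One simple-root ordering that puts it in standard form is (alpha_5, alpha_4, alpha_1, alpha_2, alpha_3). So the algebra is type D_5, i.e. so(10).

D5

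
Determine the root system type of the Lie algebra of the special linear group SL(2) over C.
This is sl(2), which has dimension 2^2 - 1 = 3 and rank 2 - 1 = 1 (a Cartan subalgebra is the diagonal traceless matrices). In the classification of classical Lie algebras, the special linear algebra sl(n+1) has type A_n; here n = 1, so the Dynkin diagram is a chain of 1 nodes with single edges (A_1). Hence the type is A_1.

A_1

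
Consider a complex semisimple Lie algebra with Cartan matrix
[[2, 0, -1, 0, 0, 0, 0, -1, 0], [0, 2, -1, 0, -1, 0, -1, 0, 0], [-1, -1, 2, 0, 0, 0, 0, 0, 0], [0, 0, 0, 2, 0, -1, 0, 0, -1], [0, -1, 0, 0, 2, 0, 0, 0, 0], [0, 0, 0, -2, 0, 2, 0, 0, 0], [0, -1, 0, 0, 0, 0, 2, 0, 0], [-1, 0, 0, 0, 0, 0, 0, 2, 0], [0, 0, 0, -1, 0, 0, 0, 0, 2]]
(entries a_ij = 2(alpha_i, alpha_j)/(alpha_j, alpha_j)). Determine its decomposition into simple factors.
C_3 ⊕ D_6

The diagram associated to this matrix has two connected components: the simple roots {alpha_4, alpha_6, alpha_9} form a chain of 3 nodes with a double edge at one end; the terminal node there is the unique long simple root (C_3), and {alpha_1, alpha_2, alpha_3, alpha_5, alpha_7, alpha_8} form a chain of 4 nodes with a fork of two nodes at one end (D_6). A semisimple Lie algebra decomposes uniquely as the direct sum of simple ideals, one per connected component of its Dynkin diagram, so g ≅ C_3 ⊕ D_6 (dimension 21 + 66 = 87).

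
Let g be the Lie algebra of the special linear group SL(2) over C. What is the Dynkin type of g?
This is sl(2), which has dimension 2^2 - 1 = 3 and rank 2 - 1 = 1 (a Cartan subalgebra is the diagonal traceless matrices). In the classification of classical Lie algebras, the special linear algebra sl(n+1) has type A_n; here n = 1, so the Dynkin diagram is a chain of 1 nodes with single edges (A_1). Hence the type is A_1.

A_1 (sl(2))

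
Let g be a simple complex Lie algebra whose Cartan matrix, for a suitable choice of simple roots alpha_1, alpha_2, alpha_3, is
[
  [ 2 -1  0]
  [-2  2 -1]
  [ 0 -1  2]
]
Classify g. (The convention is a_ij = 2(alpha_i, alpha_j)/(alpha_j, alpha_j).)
B3

The matrix has rank 3 with 2's on the diagonal. Reading the off-diagonal entries as Dynkin edges (a single edge where a_ij = a_ji = -1; a double or triple edge where a_ij * a_ji = 2 or 3), the diagram is a chain of 3 nodes with a double edge at one end; the terminal node there is the unique short simple root (B_3). One simple-root ordering that puts it in standard form is (alpha_3, alpha_2, alpha_1). So the algebra is type B_3, i.e. so(7).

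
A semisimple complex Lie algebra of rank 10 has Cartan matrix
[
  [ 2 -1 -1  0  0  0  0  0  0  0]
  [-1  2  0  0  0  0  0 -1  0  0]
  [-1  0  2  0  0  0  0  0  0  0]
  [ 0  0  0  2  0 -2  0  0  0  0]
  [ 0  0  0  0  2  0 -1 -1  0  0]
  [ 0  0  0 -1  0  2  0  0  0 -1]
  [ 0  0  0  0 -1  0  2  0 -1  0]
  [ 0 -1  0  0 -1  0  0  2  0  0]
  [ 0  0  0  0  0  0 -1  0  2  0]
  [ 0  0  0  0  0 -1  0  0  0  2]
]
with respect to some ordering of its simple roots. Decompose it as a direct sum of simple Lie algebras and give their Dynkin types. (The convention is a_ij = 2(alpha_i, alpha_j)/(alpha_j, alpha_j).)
A_7 ⊕ C_3

The diagram associated to this matrix has two connected components: the simple roots {alpha_1, alpha_2, alpha_3, alpha_5, alpha_7, alpha_8, alpha_9} form a chain of 7 nodes with single edges (A_7), and {alpha_4, alpha_6, alpha_10} form a chain of 3 nodes with a double edge at one end; the terminal node there is the unique long simple root (C_3). A semisimple Lie algebra decomposes uniquely as the direct sum of simple ideals, one per connected component of its Dynkin diagram, so g ≅ A_7 ⊕ C_3 (dimension 63 + 21 = 84).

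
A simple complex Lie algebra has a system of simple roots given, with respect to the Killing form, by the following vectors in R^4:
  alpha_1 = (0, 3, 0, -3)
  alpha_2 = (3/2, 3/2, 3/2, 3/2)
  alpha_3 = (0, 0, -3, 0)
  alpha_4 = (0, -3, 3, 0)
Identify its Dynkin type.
type F_4

Compute the Cartan integers a_ij = 2(alpha_i, alpha_j)/(alpha_j, alpha_j); the resulting 4x4 Cartan matrix is
[[2, 0, 0, -1], [0, 2, -1, 0], [0, -1, 2, -1], [-1, 0, -2, 2]].
The roots have two lengths (squared-length ratio 2:1); the short ones are alpha_{2,3}. The associated Dynkin diagram is a chain of 4 nodes with a double edge between the middle two (F_4), so the type is F_4.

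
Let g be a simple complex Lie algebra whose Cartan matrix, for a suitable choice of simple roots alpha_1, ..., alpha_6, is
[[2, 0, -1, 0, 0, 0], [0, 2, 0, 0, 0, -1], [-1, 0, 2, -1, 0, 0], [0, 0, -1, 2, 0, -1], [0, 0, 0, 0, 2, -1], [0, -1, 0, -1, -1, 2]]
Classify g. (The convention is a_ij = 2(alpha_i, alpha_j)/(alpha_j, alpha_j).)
The matrix has rank 6 with 2's on the diagonal. Reading the off-diagonal entries as Dynkin edges (a single edge where a_ij = a_ji = -1; a double or triple edge where a_ij * a_ji = 2 or 3), the diagram is a chain of 4 nodes with a fork of two nodes at one end (D_6). One simple-root ordering that puts it in standard form is (alpha_1, alpha_3, alpha_4, alpha_6, alpha_5, alpha_2). So the algebra is type D_6, i.e. so(12).

D_6 (so(12))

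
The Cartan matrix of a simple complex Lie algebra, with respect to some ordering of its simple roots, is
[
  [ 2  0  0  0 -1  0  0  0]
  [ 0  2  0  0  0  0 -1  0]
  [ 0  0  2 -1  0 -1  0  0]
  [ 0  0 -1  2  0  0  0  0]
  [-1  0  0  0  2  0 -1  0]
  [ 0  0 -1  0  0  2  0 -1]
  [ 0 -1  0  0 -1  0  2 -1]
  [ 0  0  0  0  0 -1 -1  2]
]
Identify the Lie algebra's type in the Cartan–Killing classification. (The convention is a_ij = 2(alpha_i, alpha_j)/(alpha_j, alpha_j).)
type E_8

The matrix has rank 8 with 2's on the diagonal. Reading the off-diagonal entries as Dynkin edges (a single edge where a_ij = a_ji = -1; a double or triple edge where a_ij * a_ji = 2 or 3), the diagram is a chain of 7 nodes with one extra node attached to the third node from one end (E_8). One simple-root ordering that puts it in standard form is (alpha_1, alpha_2, alpha_5, alpha_7, alpha_8, alpha_6, alpha_3, alpha_4). So the algebra is type E_8.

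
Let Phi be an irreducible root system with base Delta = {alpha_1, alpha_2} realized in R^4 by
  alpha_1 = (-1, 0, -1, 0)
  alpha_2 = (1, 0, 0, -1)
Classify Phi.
Compute the Cartan integers a_ij = 2(alpha_i, alpha_j)/(alpha_j, alpha_j); the resulting 2x2 Cartan matrix is
[[2, -1], [-1, 2]].
All simple roots have the same length, so the diagram is simply laced. The associated Dynkin diagram is a chain of 2 nodes with single edges (A_2), so the type is A_2 (the algebra sl(3)).

A_2 (sl(3))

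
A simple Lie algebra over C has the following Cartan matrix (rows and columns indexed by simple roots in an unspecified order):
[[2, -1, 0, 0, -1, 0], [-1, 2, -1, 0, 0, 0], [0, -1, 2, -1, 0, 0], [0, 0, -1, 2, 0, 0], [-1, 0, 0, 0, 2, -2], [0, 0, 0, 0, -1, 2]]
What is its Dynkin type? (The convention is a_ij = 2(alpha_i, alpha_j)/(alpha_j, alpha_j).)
type B_6

The matrix has rank 6 with 2's on the diagonal. Reading the off-diagonal entries as Dynkin edges (a single edge where a_ij = a_ji = -1; a double or triple edge where a_ij * a_ji = 2 or 3), the diagram is a chain of 6 nodes with a double edge at one end; the terminal node there is the unique short simple root (B_6). One simple-root ordering that puts it in standard form is (alpha_4, alpha_3, alpha_2, alpha_1, alpha_5, alpha_6). So the algebra is type B_6, i.e. so(13).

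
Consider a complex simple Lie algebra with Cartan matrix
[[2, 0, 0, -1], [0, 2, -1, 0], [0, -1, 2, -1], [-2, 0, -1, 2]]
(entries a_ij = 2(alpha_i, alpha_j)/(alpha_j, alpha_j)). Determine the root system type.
type B_4

The matrix has rank 4 with 2's on the diagonal. Reading the off-diagonal entries as Dynkin edges (a single edge where a_ij = a_ji = -1; a double or triple edge where a_ij * a_ji = 2 or 3), the diagram is a chain of 4 nodes with a double edge at one end; the terminal node there is the unique short simple root (B_4). One simple-root ordering that puts it in standard form is (alpha_2, alpha_3, alpha_4, alpha_1). So the algebra is type B_4, i.e. so(9).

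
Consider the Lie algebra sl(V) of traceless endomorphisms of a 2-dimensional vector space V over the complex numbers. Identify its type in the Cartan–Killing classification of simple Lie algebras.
This is sl(2), which has dimension 2^2 - 1 = 3 and rank 2 - 1 = 1 (a Cartan subalgebra is the diagonal traceless matrices). In the classification of classical Lie algebras, the special linear algebra sl(n+1) has type A_n; here n = 1, so the Dynkin diagram is a chain of 1 nodes with single edges (A_1). Hence the type is A_1.

A1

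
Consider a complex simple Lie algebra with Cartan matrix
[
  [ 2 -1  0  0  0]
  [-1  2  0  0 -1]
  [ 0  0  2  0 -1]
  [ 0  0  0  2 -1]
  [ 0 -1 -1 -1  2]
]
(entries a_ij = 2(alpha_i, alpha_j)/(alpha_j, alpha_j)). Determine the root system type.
type D_5

The matrix has rank 5 with 2's on the diagonal. Reading the off-diagonal entries as Dynkin edges (a single edge where a_ij = a_ji = -1; a double or triple edge where a_ij * a_ji = 2 or 3), the diagram is a chain of 3 nodes with a fork of two nodes at one end (D_5). One simple-root ordering that puts it in standard form is (alpha_1, alpha_2, alpha_5, alpha_3, alpha_4). So the algebra is type D_5, i.e. so(10).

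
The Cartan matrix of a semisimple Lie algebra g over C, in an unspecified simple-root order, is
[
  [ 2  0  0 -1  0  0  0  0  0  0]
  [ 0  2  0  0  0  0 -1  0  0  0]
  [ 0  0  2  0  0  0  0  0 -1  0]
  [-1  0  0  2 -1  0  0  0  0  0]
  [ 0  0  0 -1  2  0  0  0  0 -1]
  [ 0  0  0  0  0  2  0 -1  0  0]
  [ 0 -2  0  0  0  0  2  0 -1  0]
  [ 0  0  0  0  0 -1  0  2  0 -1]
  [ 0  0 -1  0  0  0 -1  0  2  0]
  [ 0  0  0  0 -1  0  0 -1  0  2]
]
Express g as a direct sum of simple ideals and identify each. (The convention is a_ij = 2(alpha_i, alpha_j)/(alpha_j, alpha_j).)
The diagram associated to this matrix has two connected components: the simple roots {alpha_1, alpha_4, alpha_5, alpha_6, alpha_8, alpha_10} form a chain of 6 nodes with single edges (A_6), and {alpha_2, alpha_3, alpha_7, alpha_9} form a chain of 4 nodes with a double edge at one end; the terminal node there is the unique short simple root (B_4). A semisimple Lie algebra decomposes uniquely as the direct sum of simple ideals, one per connected component of its Dynkin diagram, so g ≅ A_6 ⊕ B_4 (dimension 48 + 36 = 84).

A6 ⊕ B4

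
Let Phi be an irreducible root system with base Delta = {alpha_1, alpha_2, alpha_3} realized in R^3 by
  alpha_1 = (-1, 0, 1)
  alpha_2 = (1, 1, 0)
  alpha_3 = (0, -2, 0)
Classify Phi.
C3

Compute the Cartan integers a_ij = 2(alpha_i, alpha_j)/(alpha_j, alpha_j); the resulting 3x3 Cartan matrix is
[[2, -1, 0], [-1, 2, -1], [0, -2, 2]].
The roots have two lengths (squared-length ratio 2:1); the short ones are alpha_{1,2}. The associated Dynkin diagram is a chain of 3 nodes with a double edge at one end; the terminal node there is the unique long simple root (C_3), so the type is C_3 (the algebra sp(6)).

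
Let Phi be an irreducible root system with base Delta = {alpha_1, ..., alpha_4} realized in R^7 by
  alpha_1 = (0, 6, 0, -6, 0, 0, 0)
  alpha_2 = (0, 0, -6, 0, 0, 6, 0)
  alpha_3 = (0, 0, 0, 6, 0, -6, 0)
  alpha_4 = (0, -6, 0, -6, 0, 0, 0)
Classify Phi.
Compute the Cartan integers a_ij = 2(alpha_i, alpha_j)/(alpha_j, alpha_j); the resulting 4x4 Cartan matrix is
[[2, 0, -1, 0], [0, 2, -1, 0], [-1, -1, 2, -1], [0, 0, -1, 2]].
All simple roots have the same length, so the diagram is simply laced. The associated Dynkin diagram is a chain of 2 nodes with a fork of two nodes at one end (D_4), so the type is D_4 (the algebra so(8)).

D_4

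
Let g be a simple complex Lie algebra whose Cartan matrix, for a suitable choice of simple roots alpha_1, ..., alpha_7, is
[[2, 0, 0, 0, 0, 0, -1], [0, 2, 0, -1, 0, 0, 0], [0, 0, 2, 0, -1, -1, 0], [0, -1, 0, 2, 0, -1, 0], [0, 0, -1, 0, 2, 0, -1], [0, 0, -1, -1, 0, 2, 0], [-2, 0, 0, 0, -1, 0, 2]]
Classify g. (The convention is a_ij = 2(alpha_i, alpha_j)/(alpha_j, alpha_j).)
The matrix has rank 7 with 2's on the diagonal. Reading the off-diagonal entries as Dynkin edges (a single edge where a_ij = a_ji = -1; a double or triple edge where a_ij * a_ji = 2 or 3), the diagram is a chain of 7 nodes with a double edge at one end; the terminal node there is the unique short simple root (B_7). One simple-root ordering that puts it in standard form is (alpha_2, alpha_4, alpha_6, alpha_3, alpha_5, alpha_7, alpha_1). So the algebra is type B_7, i.e. so(15).

type B_7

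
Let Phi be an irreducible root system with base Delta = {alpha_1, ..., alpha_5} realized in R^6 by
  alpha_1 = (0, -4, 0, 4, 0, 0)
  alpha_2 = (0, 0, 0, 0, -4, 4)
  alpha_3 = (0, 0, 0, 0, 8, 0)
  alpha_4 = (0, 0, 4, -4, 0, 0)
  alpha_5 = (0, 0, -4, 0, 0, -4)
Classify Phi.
C_5

Compute the Cartan integers a_ij = 2(alpha_i, alpha_j)/(alpha_j, alpha_j); the resulting 5x5 Cartan matrix is
[[2, 0, 0, -1, 0], [0, 2, -1, 0, -1], [0, -2, 2, 0, 0], [-1, 0, 0, 2, -1], [0, -1, 0, -1, 2]].
The roots have two lengths (squared-length ratio 2:1); the short ones are alpha_{1,2,4,5}. The associated Dynkin diagram is a chain of 5 nodes with a double edge at one end; the terminal node there is the unique long simple root (C_5), so the type is C_5 (the algebra sp(10)).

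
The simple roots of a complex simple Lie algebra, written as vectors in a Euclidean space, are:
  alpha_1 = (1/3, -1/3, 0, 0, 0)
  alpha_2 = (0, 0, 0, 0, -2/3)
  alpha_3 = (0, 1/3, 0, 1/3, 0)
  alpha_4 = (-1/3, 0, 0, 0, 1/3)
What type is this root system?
C4

Compute the Cartan integers a_ij = 2(alpha_i, alpha_j)/(alpha_j, alpha_j); the resulting 4x4 Cartan matrix is
[[2, 0, -1, -1], [0, 2, 0, -2], [-1, 0, 2, 0], [-1, -1, 0, 2]].
The roots have two lengths (squared-length ratio 2:1); the short ones are alpha_{1,3,4}. The associated Dynkin diagram is a chain of 4 nodes with a double edge at one end; the terminal node there is the unique long simple root (C_4), so the type is C_4 (the algebra sp(8)).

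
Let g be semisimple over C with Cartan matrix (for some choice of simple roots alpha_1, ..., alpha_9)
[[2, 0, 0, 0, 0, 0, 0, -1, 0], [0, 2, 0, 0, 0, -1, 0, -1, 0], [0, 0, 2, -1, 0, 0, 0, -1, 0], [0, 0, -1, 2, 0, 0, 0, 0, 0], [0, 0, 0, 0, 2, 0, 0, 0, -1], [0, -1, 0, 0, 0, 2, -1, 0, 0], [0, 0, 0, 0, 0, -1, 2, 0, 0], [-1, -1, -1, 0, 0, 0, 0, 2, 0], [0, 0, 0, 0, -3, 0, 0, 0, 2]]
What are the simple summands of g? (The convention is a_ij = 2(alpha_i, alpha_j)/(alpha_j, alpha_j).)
The diagram associated to this matrix has two connected components: the simple roots {alpha_1, alpha_2, alpha_3, alpha_4, alpha_6, alpha_7, alpha_8} form a chain of 6 nodes with one extra node attached to the third node from one end (E_7), and {alpha_5, alpha_9} form two nodes joined by a triple edge (G_2). A semisimple Lie algebra decomposes uniquely as the direct sum of simple ideals, one per connected component of its Dynkin diagram, so g ≅ E_7 ⊕ G_2 (dimension 133 + 14 = 147).

E_7 ⊕ G_2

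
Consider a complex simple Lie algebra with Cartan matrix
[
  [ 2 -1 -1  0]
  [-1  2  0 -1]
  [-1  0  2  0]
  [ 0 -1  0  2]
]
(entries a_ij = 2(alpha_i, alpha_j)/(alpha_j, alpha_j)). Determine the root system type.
A_4

The matrix has rank 4 with 2's on the diagonal. Reading the off-diagonal entries as Dynkin edges (a single edge where a_ij = a_ji = -1; a double or triple edge where a_ij * a_ji = 2 or 3), the diagram is a chain of 4 nodes with single edges (A_4). One simple-root ordering that puts it in standard form is (alpha_3, alpha_1, alpha_2, alpha_4). So the algebra is type A_4, i.e. sl(5).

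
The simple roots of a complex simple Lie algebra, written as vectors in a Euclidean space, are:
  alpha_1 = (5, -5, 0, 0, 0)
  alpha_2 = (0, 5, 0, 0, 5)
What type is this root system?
Compute the Cartan integers a_ij = 2(alpha_i, alpha_j)/(alpha_j, alpha_j); the resulting 2x2 Cartan matrix is
[[2, -1], [-1, 2]].
All simple roots have the same length, so the diagram is simply laced. The associated Dynkin diagram is a chain of 2 nodes with single edges (A_2), so the type is A_2 (the algebra sl(3)).

A_2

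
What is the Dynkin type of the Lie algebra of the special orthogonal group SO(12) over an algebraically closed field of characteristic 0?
This is so(12) with 12 even, which has dimension 12(12-1)/2 = 66 and rank 12/2 = 6. In the classification of classical Lie algebras, the orthogonal algebra so(2n) in an even number of variables has type D_n; here n = 6, so the Dynkin diagram is a chain of 4 nodes with a fork of two nodes at one end (D_6). Hence the type is D_6.

D6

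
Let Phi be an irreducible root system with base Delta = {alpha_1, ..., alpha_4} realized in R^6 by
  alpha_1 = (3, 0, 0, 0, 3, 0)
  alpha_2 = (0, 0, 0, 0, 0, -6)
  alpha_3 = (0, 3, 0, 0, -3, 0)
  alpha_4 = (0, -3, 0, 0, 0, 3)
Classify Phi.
C4

Compute the Cartan integers a_ij = 2(alpha_i, alpha_j)/(alpha_j, alpha_j); the resulting 4x4 Cartan matrix is
[[2, 0, -1, 0], [0, 2, 0, -2], [-1, 0, 2, -1], [0, -1, -1, 2]].
The roots have two lengths (squared-length ratio 2:1); the short ones are alpha_{1,3,4}. The associated Dynkin diagram is a chain of 4 nodes with a double edge at one end; the terminal node there is the unique long simple root (C_4), so the type is C_4 (the algebra sp(8)).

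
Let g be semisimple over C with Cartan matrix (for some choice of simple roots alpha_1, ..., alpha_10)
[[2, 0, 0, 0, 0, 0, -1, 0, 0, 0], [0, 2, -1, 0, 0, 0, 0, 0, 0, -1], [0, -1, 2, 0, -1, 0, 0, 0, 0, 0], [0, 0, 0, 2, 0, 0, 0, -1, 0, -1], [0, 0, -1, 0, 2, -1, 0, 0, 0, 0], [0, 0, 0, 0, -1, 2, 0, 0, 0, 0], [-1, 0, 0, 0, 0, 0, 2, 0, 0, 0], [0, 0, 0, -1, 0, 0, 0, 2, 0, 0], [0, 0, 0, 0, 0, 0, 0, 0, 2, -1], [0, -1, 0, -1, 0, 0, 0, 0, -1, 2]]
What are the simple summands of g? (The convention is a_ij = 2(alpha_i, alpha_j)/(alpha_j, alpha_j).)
The diagram associated to this matrix has two connected components: the simple roots {alpha_1, alpha_7} form a chain of 2 nodes with single edges (A_2), and {alpha_2, alpha_3, alpha_4, alpha_5, alpha_6, alpha_8, alpha_9, alpha_10} form a chain of 7 nodes with one extra node attached to the third node from one end (E_8). A semisimple Lie algebra decomposes uniquely as the direct sum of simple ideals, one per connected component of its Dynkin diagram, so g ≅ A_2 ⊕ E_8 (dimension 8 + 248 = 256).

type A_2 + type E_8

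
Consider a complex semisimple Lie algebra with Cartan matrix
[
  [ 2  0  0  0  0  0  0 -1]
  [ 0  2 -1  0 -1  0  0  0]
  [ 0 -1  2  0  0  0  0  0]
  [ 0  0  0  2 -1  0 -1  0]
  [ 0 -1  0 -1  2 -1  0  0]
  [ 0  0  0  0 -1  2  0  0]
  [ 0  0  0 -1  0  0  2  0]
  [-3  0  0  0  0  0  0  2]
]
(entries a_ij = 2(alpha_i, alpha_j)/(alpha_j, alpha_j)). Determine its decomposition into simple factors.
The diagram associated to this matrix has two connected components: the simple roots {alpha_2, alpha_3, alpha_4, alpha_5, alpha_6, alpha_7} form a chain of 5 nodes with one extra node attached to the third node from one end (E_6), and {alpha_1, alpha_8} form two nodes joined by a triple edge (G_2). A semisimple Lie algebra decomposes uniquely as the direct sum of simple ideals, one per connected component of its Dynkin diagram, so g ≅ E_6 ⊕ G_2 (dimension 78 + 14 = 92).

type E_6 + type G_2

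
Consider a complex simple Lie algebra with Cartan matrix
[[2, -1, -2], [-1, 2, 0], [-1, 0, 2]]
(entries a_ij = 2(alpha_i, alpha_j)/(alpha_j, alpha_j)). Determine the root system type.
B3

The matrix has rank 3 with 2's on the diagonal. Reading the off-diagonal entries as Dynkin edges (a single edge where a_ij = a_ji = -1; a double or triple edge where a_ij * a_ji = 2 or 3), the diagram is a chain of 3 nodes with a double edge at one end; the terminal node there is the unique short simple root (B_3). One simple-root ordering that puts it in standard form is (alpha_2, alpha_1, alpha_3). So the algebra is type B_3, i.e. so(7).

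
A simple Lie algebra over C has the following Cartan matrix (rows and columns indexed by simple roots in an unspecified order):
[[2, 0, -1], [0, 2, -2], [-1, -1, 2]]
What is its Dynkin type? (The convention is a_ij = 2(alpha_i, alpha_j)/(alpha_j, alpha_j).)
The matrix has rank 3 with 2's on the diagonal. Reading the off-diagonal entries as Dynkin edges (a single edge where a_ij = a_ji = -1; a double or triple edge where a_ij * a_ji = 2 or 3), the diagram is a chain of 3 nodes with a double edge at one end; the terminal node there is the unique long simple root (C_3). One simple-root ordering that puts it in standard form is (alpha_1, alpha_3, alpha_2). So the algebra is type C_3, i.e. sp(6).

C_3 (sp(6))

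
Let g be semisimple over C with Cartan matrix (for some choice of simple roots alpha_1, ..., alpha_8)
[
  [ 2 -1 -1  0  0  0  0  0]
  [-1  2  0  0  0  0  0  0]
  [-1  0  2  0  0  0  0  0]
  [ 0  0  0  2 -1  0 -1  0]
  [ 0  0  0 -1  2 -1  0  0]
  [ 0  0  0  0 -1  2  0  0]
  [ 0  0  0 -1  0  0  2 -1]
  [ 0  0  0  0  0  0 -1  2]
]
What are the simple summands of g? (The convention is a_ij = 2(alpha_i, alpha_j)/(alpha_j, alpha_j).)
The diagram associated to this matrix has two connected components: the simple roots {alpha_1, alpha_2, alpha_3} form a chain of 3 nodes with single edges (A_3), and {alpha_4, alpha_5, alpha_6, alpha_7, alpha_8} form a chain of 5 nodes with single edges (A_5). A semisimple Lie algebra decomposes uniquely as the direct sum of simple ideals, one per connected component of its Dynkin diagram, so g ≅ A_3 ⊕ A_5 (dimension 15 + 35 = 50).

A_3 + A_5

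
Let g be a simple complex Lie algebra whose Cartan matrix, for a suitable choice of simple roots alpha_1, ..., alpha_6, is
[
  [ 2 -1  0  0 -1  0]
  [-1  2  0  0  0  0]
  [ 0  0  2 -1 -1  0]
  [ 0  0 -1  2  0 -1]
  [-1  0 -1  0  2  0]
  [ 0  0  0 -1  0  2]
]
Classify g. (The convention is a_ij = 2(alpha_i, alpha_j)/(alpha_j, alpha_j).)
type A_6

The matrix has rank 6 with 2's on the diagonal. Reading the off-diagonal entries as Dynkin edges (a single edge where a_ij = a_ji = -1; a double or triple edge where a_ij * a_ji = 2 or 3), the diagram is a chain of 6 nodes with single edges (A_6). One simple-root ordering that puts it in standard form is (alpha_6, alpha_4, alpha_3, alpha_5, alpha_1, alpha_2). So the algebra is type A_6, i.e. sl(7).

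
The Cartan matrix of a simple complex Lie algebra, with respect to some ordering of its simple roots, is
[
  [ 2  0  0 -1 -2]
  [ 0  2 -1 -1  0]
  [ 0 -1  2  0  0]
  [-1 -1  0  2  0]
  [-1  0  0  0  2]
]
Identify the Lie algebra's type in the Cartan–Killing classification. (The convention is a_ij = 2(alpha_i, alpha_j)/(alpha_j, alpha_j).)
B_5 (so(11))

The matrix has rank 5 with 2's on the diagonal. Reading the off-diagonal entries as Dynkin edges (a single edge where a_ij = a_ji = -1; a double or triple edge where a_ij * a_ji = 2 or 3), the diagram is a chain of 5 nodes with a double edge at one end; the terminal node there is the unique short simple root (B_5). One simple-root ordering that puts it in standard form is (alpha_3, alpha_2, alpha_4, alpha_1, alpha_5). So the algebra is type B_5, i.e. so(11).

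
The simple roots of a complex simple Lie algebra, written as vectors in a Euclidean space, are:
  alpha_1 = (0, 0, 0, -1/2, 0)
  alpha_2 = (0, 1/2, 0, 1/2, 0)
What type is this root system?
B2

Compute the Cartan integers a_ij = 2(alpha_i, alpha_j)/(alpha_j, alpha_j); the resulting 2x2 Cartan matrix is
[[2, -1], [-2, 2]].
The roots have two lengths (squared-length ratio 2:1); the short ones are alpha_{1}. The associated Dynkin diagram is a chain of 2 nodes with a double edge at one end; the terminal node there is the unique short simple root (B_2), so the type is B_2 (the algebra so(5)).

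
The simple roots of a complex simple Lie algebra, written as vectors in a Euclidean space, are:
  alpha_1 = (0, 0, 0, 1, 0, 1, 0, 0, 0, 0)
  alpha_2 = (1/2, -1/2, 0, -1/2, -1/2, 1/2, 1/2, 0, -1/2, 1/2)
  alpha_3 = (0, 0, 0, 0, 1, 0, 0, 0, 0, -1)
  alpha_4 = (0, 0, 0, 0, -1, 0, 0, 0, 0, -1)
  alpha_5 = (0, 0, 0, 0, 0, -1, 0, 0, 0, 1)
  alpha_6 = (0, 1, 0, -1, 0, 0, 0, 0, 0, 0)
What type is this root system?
type E_6

Compute the Cartan integers a_ij = 2(alpha_i, alpha_j)/(alpha_j, alpha_j); the resulting 6x6 Cartan matrix is
[[2, 0, 0, 0, -1, -1], [0, 2, -1, 0, 0, 0], [0, -1, 2, 0, -1, 0], [0, 0, 0, 2, -1, 0], [-1, 0, -1, -1, 2, 0], [-1, 0, 0, 0, 0, 2]].
All simple roots have the same length, so the diagram is simply laced. The associated Dynkin diagram is a chain of 5 nodes with one extra node attached to the third node from one end (E_6), so the type is E_6.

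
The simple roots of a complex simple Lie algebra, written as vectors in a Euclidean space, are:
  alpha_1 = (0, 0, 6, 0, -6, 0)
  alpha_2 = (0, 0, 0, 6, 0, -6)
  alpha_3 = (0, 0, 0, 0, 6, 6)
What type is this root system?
A_3 (sl(4))

Compute the Cartan integers a_ij = 2(alpha_i, alpha_j)/(alpha_j, alpha_j); the resulting 3x3 Cartan matrix is
[[2, 0, -1], [0, 2, -1], [-1, -1, 2]].
All simple roots have the same length, so the diagram is simply laced. The associated Dynkin diagram is a chain of 3 nodes with single edges (A_3), so the type is A_3 (the algebra sl(4)).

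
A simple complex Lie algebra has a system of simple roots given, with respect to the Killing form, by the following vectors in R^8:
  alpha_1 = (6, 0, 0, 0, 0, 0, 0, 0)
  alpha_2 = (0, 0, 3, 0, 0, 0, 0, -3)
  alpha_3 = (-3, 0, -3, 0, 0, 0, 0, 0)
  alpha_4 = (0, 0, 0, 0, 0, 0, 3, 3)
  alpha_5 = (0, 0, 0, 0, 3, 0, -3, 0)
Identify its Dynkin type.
Compute the Cartan integers a_ij = 2(alpha_i, alpha_j)/(alpha_j, alpha_j); the resulting 5x5 Cartan matrix is
[[2, 0, -2, 0, 0], [0, 2, -1, -1, 0], [-1, -1, 2, 0, 0], [0, -1, 0, 2, -1], [0, 0, 0, -1, 2]].
The roots have two lengths (squared-length ratio 2:1); the short ones are alpha_{2,3,4,5}. The associated Dynkin diagram is a chain of 5 nodes with a double edge at one end; the terminal node there is the unique long simple root (C_5), so the type is C_5 (the algebra sp(10)).

C_5 (sp(10))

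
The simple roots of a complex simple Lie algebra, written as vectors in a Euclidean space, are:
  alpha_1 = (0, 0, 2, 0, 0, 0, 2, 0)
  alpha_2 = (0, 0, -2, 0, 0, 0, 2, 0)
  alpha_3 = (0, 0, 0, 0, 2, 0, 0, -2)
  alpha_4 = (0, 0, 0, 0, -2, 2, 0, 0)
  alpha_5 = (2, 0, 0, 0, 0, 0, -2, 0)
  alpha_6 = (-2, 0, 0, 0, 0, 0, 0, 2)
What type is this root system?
D_6 (so(12))

Compute the Cartan integers a_ij = 2(alpha_i, alpha_j)/(alpha_j, alpha_j); the resulting 6x6 Cartan matrix is
[[2, 0, 0, 0, -1, 0], [0, 2, 0, 0, -1, 0], [0, 0, 2, -1, 0, -1], [0, 0, -1, 2, 0, 0], [-1, -1, 0, 0, 2, -1], [0, 0, -1, 0, -1, 2]].
All simple roots have the same length, so the diagram is simply laced. The associated Dynkin diagram is a chain of 4 nodes with a fork of two nodes at one end (D_6), so the type is D_6 (the algebra so(12)).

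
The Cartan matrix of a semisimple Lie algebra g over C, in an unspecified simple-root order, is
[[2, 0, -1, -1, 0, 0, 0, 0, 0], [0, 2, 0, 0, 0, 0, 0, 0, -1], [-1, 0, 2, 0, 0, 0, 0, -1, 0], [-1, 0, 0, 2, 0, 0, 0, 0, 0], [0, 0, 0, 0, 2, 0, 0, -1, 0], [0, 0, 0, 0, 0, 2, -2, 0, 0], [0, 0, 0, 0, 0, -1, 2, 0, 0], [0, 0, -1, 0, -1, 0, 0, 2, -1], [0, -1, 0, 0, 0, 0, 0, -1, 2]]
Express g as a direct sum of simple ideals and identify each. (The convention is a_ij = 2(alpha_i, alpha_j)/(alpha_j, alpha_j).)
The diagram associated to this matrix has two connected components: the simple roots {alpha_6, alpha_7} form a chain of 2 nodes with a double edge at one end; the terminal node there is the unique short simple root (B_2), and {alpha_1, alpha_2, alpha_3, alpha_4, alpha_5, alpha_8, alpha_9} form a chain of 6 nodes with one extra node attached to the third node from one end (E_7). A semisimple Lie algebra decomposes uniquely as the direct sum of simple ideals, one per connected component of its Dynkin diagram, so g ≅ B_2 ⊕ E_7 (dimension 10 + 133 = 143).

type B_2 + type E_7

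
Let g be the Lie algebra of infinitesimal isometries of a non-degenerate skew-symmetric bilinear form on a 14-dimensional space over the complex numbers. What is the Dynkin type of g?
C_7 (sp(14))

This is sp(14), which has dimension 14(14+1)/2 = 105 and rank 14/2 = 7. In the classification of classical Lie algebras, the symplectic algebra sp(2n) has type C_n; here n = 7, so the Dynkin diagram is a chain of 7 nodes with a double edge at one end; the terminal node there is the unique long simple root (C_7). Hence the type is C_7.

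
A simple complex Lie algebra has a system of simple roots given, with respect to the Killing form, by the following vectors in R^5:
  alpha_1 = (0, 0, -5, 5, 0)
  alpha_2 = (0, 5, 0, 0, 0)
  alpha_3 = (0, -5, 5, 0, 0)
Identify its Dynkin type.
B_3 (so(7))

Compute the Cartan integers a_ij = 2(alpha_i, alpha_j)/(alpha_j, alpha_j); the resulting 3x3 Cartan matrix is
[[2, 0, -1], [0, 2, -1], [-1, -2, 2]].
The roots have two lengths (squared-length ratio 2:1); the short ones are alpha_{2}. The associated Dynkin diagram is a chain of 3 nodes with a double edge at one end; the terminal node there is the unique short simple root (B_3), so the type is B_3 (the algebra so(7)).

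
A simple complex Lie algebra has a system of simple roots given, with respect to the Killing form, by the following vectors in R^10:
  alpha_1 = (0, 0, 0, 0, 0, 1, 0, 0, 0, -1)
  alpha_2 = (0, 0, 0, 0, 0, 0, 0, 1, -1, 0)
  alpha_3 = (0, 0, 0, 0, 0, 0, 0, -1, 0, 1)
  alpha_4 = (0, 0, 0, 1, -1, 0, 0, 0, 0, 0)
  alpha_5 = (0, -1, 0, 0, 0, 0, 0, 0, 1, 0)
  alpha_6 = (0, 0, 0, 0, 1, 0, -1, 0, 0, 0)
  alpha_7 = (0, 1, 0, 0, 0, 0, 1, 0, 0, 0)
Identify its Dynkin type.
Compute the Cartan integers a_ij = 2(alpha_i, alpha_j)/(alpha_j, alpha_j); the resulting 7x7 Cartan matrix is
[[2, 0, -1, 0, 0, 0, 0], [0, 2, -1, 0, -1, 0, 0], [-1, -1, 2, 0, 0, 0, 0], [0, 0, 0, 2, 0, -1, 0], [0, -1, 0, 0, 2, 0, -1], [0, 0, 0, -1, 0, 2, -1], [0, 0, 0, 0, -1, -1, 2]].
All simple roots have the same length, so the diagram is simply laced. The associated Dynkin diagram is a chain of 7 nodes with single edges (A_7), so the type is A_7 (the algebra sl(8)).

type A_7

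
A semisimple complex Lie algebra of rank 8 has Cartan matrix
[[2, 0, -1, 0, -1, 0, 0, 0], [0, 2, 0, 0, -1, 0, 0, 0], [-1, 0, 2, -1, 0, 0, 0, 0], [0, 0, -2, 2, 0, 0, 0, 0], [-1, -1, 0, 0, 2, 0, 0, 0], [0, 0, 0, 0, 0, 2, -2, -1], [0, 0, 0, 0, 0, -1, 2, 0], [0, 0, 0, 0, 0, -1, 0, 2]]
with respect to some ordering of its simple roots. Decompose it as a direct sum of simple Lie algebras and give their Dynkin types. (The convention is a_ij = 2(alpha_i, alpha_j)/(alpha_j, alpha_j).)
The diagram associated to this matrix has two connected components: the simple roots {alpha_6, alpha_7, alpha_8} form a chain of 3 nodes with a double edge at one end; the terminal node there is the unique short simple root (B_3), and {alpha_1, alpha_2, alpha_3, alpha_4, alpha_5} form a chain of 5 nodes with a double edge at one end; the terminal node there is the unique long simple root (C_5). A semisimple Lie algebra decomposes uniquely as the direct sum of simple ideals, one per connected component of its Dynkin diagram, so g ≅ B_3 ⊕ C_5 (dimension 21 + 55 = 76).

B3 + C5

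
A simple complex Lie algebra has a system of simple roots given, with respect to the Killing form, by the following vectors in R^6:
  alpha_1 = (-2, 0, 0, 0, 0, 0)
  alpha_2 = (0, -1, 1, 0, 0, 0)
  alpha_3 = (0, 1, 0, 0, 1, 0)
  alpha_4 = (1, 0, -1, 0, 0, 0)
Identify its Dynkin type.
Compute the Cartan integers a_ij = 2(alpha_i, alpha_j)/(alpha_j, alpha_j); the resulting 4x4 Cartan matrix is
[[2, 0, 0, -2], [0, 2, -1, -1], [0, -1, 2, 0], [-1, -1, 0, 2]].
The roots have two lengths (squared-length ratio 2:1); the short ones are alpha_{2,3,4}. The associated Dynkin diagram is a chain of 4 nodes with a double edge at one end; the terminal node there is the unique long simple root (C_4), so the type is C_4 (the algebra sp(8)).

C_4 (sp(8))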